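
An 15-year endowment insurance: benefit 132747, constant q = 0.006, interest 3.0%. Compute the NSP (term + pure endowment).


Term component = 9149.3956
Pure endowment = 15_p_x * v^15 * benefit = 0.913683 * 0.641862 * 132747 = 77850.6262
NSP = 87000.0219


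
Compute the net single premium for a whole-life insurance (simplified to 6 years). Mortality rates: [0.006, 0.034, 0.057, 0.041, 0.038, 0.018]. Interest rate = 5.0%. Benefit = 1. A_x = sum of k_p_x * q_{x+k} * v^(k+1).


v = 0.952381
Year 0: k_p_x=1.0, q=0.006, term=0.005714
Year 1: k_p_x=0.994, q=0.034, term=0.030654
Year 2: k_p_x=0.960204, q=0.057, term=0.047279
Year 3: k_p_x=0.905472, q=0.041, term=0.030542
Year 4: k_p_x=0.868348, q=0.038, term=0.025854
Year 5: k_p_x=0.835351, q=0.018, term=0.01122
A_x = 0.1513


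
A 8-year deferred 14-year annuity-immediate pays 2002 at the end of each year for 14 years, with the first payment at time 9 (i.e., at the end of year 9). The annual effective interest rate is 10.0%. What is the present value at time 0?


PV at time 8 of the 14-year annuity-immediate:
a_n = 2002 * (1-(1+0.1)^(-14))/0.1 = 14748.1083
Discount back 8 years to time 0:
PV = 14748.1083 * (1+0.1)^(-8)
= 14748.1083 * 0.466507
= 6880.1014


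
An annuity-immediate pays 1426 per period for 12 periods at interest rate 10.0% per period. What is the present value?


PV = PMT * (1 - (1+i)^(-n)) / i
= 1426 * (1 - (1+0.1)^(-12)) / 0.1
= 1426 * (1 - 0.318631) / 0.1
= 1426 * 6.813692
= 9716.3245


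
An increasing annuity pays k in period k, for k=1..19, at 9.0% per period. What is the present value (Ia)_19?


(Ia)_n = sum_{k=1}^{n} k * v^k, v = 1/(1+i)
v = 0.917431
Sum computed term by term:
(Ia)_19 = 67.3369


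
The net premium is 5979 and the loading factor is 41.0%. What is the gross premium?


Gross = net * (1 + loading)
= 5979 * (1 + 0.41)
= 5979 * 1.41
= 8430.39


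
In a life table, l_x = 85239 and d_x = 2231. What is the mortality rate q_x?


q_x = d_x / l_x
= 2231 / 85239
= 0.0262


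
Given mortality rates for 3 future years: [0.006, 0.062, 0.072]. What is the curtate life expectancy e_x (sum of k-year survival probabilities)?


e_x = sum_{k=1}^{n} k_p_x
k_p_x values:
  1_p_x = 0.994
  2_p_x = 0.932372
  3_p_x = 0.865241
e_x = 2.7916


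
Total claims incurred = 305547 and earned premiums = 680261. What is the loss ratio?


Loss ratio = claims / premiums
= 305547 / 680261
= 0.4492


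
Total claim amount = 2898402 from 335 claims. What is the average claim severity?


severity = total / number
= 2898402 / 335
= 8651.9463


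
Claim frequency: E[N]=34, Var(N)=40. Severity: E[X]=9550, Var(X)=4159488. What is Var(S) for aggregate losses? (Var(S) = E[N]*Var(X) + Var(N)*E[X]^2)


Var(S) = E[N]*Var(X) + Var(N)*E[X]^2
= 34*4159488 + 40*9550^2
= 141422592 + 3648100000
= 3.7895e+09


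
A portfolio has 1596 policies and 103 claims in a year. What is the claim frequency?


frequency = claims / policies
= 103 / 1596
= 0.0645


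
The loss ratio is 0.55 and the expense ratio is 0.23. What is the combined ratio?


Combined ratio = loss ratio + expense ratio
= 0.55 + 0.23
= 0.78


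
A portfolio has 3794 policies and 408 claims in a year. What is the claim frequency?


frequency = claims / policies
= 408 / 3794
= 0.1075


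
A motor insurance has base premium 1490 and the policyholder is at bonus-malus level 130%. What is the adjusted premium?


adjusted = base * BM_level / 100
= 1490 * 130 / 100
= 1490 * 1.3
= 1937.0


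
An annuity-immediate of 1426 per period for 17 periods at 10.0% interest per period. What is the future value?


FV = PMT * ((1+i)^n - 1) / i
= 1426 * ((1.1)^17 - 1) / 0.1
= 1426 * (5.05447 - 1) / 0.1
= 57816.7463


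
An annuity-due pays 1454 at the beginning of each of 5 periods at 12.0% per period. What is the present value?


PV_due = PMT * (1-(1+i)^(-n))/i * (1+i)
PV_immediate = 5241.3446
PV_due = 5241.3446 * 1.12
= 5870.3059


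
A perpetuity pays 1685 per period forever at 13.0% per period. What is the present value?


PV = PMT / i
= 1685 / 0.13
= 12961.5385


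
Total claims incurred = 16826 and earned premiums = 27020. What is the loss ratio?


Loss ratio = claims / premiums
= 16826 / 27020
= 0.6227


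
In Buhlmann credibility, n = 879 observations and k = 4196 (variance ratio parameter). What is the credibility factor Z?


Z = n / (n + k)
= 879 / (879 + 4196)
= 879 / 5075
= 0.1732


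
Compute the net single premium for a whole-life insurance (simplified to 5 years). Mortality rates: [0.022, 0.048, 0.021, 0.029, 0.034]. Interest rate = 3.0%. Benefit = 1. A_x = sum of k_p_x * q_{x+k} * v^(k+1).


v = 0.970874
Year 0: k_p_x=1.0, q=0.022, term=0.021359
Year 1: k_p_x=0.978, q=0.048, term=0.044249
Year 2: k_p_x=0.931056, q=0.021, term=0.017893
Year 3: k_p_x=0.911504, q=0.029, term=0.023486
Year 4: k_p_x=0.88507, q=0.034, term=0.025958
A_x = 0.1329


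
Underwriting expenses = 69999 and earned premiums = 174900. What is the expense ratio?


Expense ratio = expenses / premiums
= 69999 / 174900
= 0.4002


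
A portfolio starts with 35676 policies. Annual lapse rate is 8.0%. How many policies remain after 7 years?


remaining = initial * (1 - lapse)^years
= 35676 * (1 - 0.08)^7
= 35676 * 0.557847
= 19901.7353


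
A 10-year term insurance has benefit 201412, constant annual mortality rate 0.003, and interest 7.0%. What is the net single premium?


NSP = benefit * sum_{k=0}^{n-1} k_p_x * q * v^(k+1)
With constant q=0.003, v=0.934579
Sum = 0.020823
NSP = 201412 * 0.020823
= 4194.0347


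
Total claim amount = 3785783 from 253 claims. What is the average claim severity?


severity = total / number
= 3785783 / 253
= 14963.5692


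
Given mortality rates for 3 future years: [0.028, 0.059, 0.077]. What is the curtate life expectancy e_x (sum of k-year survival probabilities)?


e_x = sum_{k=1}^{n} k_p_x
k_p_x values:
  1_p_x = 0.972
  2_p_x = 0.914652
  3_p_x = 0.844224
e_x = 2.7309


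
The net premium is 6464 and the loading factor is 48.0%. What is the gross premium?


Gross = net * (1 + loading)
= 6464 * (1 + 0.48)
= 6464 * 1.48
= 9566.72


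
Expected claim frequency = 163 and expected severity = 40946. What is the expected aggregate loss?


E[S] = E[N] * E[X]
= 163 * 40946
= 6.6742e+06


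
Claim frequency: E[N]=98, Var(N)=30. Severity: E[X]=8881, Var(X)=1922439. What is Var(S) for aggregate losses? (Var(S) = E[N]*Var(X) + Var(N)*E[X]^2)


Var(S) = E[N]*Var(X) + Var(N)*E[X]^2
= 98*1922439 + 30*8881^2
= 188399022 + 2366164830
= 2.5546e+09


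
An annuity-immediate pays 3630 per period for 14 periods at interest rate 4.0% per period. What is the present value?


PV = PMT * (1 - (1+i)^(-n)) / i
= 3630 * (1 - (1+0.04)^(-14)) / 0.04
= 3630 * (1 - 0.577475) / 0.04
= 3630 * 10.563123
= 38344.1362


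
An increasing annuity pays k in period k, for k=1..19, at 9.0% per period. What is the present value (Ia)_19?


(Ia)_n = sum_{k=1}^{n} k * v^k, v = 1/(1+i)
v = 0.917431
Sum computed term by term:
(Ia)_19 = 67.3369


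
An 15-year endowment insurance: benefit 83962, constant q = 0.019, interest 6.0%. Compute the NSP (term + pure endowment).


Term component = 13874.2751
Pure endowment = 15_p_x * v^15 * benefit = 0.749955 * 0.417265 * 83962 = 26274.2245
NSP = 40148.4996


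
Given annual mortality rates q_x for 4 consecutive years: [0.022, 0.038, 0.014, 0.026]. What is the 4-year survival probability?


p_k = 1 - q_k for each year
Survival = product of (1 - q_k)
= 0.978 * 0.962 * 0.986 * 0.974
= 0.9035


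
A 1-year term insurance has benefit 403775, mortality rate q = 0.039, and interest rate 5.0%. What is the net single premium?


NSP = benefit * q * v
v = 1/(1+i) = 0.952381
NSP = 403775 * 0.039 * 0.952381
= 14997.3571


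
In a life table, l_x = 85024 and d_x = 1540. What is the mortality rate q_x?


q_x = d_x / l_x
= 1540 / 85024
= 0.0181


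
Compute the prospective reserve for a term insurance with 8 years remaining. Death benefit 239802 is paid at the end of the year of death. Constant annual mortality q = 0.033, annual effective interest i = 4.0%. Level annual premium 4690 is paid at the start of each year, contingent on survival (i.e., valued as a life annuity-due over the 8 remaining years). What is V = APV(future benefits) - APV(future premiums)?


v = 1/(1+i) = 0.961538
APV(future benefits) per unit = sum_{k=0}^{7} k_p_x * q * v^(k+1) = 0.199511
APV(future benefits) = 239802 * 0.199511 = 47843.2126
Life annuity-due factor ä_{x:8} = sum_{k=0}^{7} k_p_x * v^k = 6.287629
APV(future premiums) = 4690 * 6.287629 = 29488.9817
V = 47843.2126 - 29488.9817
= 18354.2309


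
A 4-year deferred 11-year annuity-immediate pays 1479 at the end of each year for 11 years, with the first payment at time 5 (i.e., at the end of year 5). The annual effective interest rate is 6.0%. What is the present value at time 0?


PV at time 4 of the 11-year annuity-immediate:
a_n = 1479 * (1-(1+0.06)^(-11))/0.06 = 11664.6875
Discount back 4 years to time 0:
PV = 11664.6875 * (1+0.06)^(-4)
= 11664.6875 * 0.792094
= 9239.5251


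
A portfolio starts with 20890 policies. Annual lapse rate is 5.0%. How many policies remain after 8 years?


remaining = initial * (1 - lapse)^years
= 20890 * (1 - 0.05)^8
= 20890 * 0.66342
= 13858.8528


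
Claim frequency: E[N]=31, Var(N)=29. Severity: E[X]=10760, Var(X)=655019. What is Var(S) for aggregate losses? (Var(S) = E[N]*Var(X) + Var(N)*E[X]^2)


Var(S) = E[N]*Var(X) + Var(N)*E[X]^2
= 31*655019 + 29*10760^2
= 20305589 + 3357550400
= 3.3779e+09


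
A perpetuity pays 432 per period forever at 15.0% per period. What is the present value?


PV = PMT / i
= 432 / 0.15
= 2880.0


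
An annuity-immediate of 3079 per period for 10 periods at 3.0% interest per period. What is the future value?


FV = PMT * ((1+i)^n - 1) / i
= 3079 * ((1.03)^10 - 1) / 0.03
= 3079 * (1.343916 - 1) / 0.03
= 35297.2844


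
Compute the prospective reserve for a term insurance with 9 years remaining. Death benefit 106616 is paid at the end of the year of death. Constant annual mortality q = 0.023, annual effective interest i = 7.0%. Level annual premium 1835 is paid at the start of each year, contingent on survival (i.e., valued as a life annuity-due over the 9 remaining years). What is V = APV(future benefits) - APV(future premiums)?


v = 1/(1+i) = 0.934579
APV(future benefits) per unit = sum_{k=0}^{8} k_p_x * q * v^(k+1) = 0.138208
APV(future benefits) = 106616 * 0.138208 = 14735.1313
Life annuity-due factor ä_{x:9} = sum_{k=0}^{8} k_p_x * v^k = 6.429653
APV(future premiums) = 1835 * 6.429653 = 11798.4141
V = 14735.1313 - 11798.4141
= 2936.7172


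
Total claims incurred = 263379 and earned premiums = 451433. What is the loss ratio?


Loss ratio = claims / premiums
= 263379 / 451433
= 0.5834


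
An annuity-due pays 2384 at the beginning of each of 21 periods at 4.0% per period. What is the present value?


PV_due = PMT * (1-(1+i)^(-n))/i * (1+i)
PV_immediate = 33445.5173
PV_due = 33445.5173 * 1.04
= 34783.338


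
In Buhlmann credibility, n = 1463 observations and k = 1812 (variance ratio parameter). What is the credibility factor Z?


Z = n / (n + k)
= 1463 / (1463 + 1812)
= 1463 / 3275
= 0.4467


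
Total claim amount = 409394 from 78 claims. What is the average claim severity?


severity = total / number
= 409394 / 78
= 5248.641


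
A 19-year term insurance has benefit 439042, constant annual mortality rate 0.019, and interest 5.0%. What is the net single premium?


NSP = benefit * sum_{k=0}^{n-1} k_p_x * q * v^(k+1)
With constant q=0.019, v=0.952381
Sum = 0.199676
NSP = 439042 * 0.199676
= 87666.0291


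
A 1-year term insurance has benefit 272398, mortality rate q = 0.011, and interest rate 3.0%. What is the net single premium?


NSP = benefit * q * v
v = 1/(1+i) = 0.970874
NSP = 272398 * 0.011 * 0.970874
= 2909.1049


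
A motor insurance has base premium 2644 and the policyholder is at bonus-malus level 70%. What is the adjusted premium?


adjusted = base * BM_level / 100
= 2644 * 70 / 100
= 2644 * 0.7
= 1850.8


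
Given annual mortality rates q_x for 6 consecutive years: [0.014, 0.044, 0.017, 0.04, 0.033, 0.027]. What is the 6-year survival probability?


p_k = 1 - q_k for each year
Survival = product of (1 - q_k)
= 0.986 * 0.956 * 0.983 * 0.96 * 0.967 * 0.973
= 0.8369


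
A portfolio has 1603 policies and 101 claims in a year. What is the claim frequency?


frequency = claims / policies
= 101 / 1603
= 0.063


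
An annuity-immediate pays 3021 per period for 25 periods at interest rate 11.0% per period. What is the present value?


PV = PMT * (1 - (1+i)^(-n)) / i
= 3021 * (1 - (1+0.11)^(-25)) / 0.11
= 3021 * (1 - 0.073608) / 0.11
= 3021 * 8.421745
= 25442.0906


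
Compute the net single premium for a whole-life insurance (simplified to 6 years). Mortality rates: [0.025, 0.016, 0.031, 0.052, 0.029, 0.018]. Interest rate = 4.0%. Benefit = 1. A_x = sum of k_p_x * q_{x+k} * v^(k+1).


v = 0.961538
Year 0: k_p_x=1.0, q=0.025, term=0.024038
Year 1: k_p_x=0.975, q=0.016, term=0.014423
Year 2: k_p_x=0.9594, q=0.031, term=0.02644
Year 3: k_p_x=0.929659, q=0.052, term=0.041323
Year 4: k_p_x=0.881316, q=0.029, term=0.021007
Year 5: k_p_x=0.855758, q=0.018, term=0.012174
A_x = 0.1394


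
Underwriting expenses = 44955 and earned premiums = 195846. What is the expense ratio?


Expense ratio = expenses / premiums
= 44955 / 195846
= 0.2295


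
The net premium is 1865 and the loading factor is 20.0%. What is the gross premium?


Gross = net * (1 + loading)
= 1865 * (1 + 0.2)
= 1865 * 1.2
= 2238.0


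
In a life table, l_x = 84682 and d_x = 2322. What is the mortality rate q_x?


q_x = d_x / l_x
= 2322 / 84682
= 0.0274


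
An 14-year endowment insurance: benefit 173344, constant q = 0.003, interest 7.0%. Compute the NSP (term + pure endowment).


Term component = 4474.8201
Pure endowment = 14_p_x * v^14 * benefit = 0.958809 * 0.387817 * 173344 = 64456.7112
NSP = 68931.5313


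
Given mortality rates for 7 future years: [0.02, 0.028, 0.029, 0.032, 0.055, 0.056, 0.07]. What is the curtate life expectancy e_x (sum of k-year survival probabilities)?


e_x = sum_{k=1}^{n} k_p_x
k_p_x values:
  1_p_x = 0.98
  2_p_x = 0.95256
  3_p_x = 0.924936
  4_p_x = 0.895338
  5_p_x = 0.846094
  6_p_x = 0.798713
  7_p_x = 0.742803
e_x = 6.1404


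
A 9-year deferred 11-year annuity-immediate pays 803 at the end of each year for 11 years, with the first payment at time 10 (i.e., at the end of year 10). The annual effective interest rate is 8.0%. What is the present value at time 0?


PV at time 9 of the 11-year annuity-immediate:
a_n = 803 * (1-(1+0.08)^(-11))/0.08 = 5732.5883
Discount back 9 years to time 0:
PV = 5732.5883 * (1+0.08)^(-9)
= 5732.5883 * 0.500249
= 2867.7214


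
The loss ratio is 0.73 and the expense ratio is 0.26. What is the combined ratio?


Combined ratio = loss ratio + expense ratio
= 0.73 + 0.26
= 0.99


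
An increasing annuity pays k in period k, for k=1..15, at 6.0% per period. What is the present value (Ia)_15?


(Ia)_n = sum_{k=1}^{n} k * v^k, v = 1/(1+i)
v = 0.943396
Sum computed term by term:
(Ia)_15 = 67.2668


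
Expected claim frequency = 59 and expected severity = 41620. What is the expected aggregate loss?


E[S] = E[N] * E[X]
= 59 * 41620
= 2.4556e+06


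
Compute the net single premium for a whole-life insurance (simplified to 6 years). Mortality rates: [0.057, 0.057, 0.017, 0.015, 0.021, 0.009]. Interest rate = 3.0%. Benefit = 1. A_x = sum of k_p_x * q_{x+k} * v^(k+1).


v = 0.970874
Year 0: k_p_x=1.0, q=0.057, term=0.05534
Year 1: k_p_x=0.943, q=0.057, term=0.050665
Year 2: k_p_x=0.889249, q=0.017, term=0.013834
Year 3: k_p_x=0.874132, q=0.015, term=0.01165
Year 4: k_p_x=0.86102, q=0.021, term=0.015597
Year 5: k_p_x=0.842938, q=0.009, term=0.006354
A_x = 0.1534


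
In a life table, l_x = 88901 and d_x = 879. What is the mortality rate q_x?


q_x = d_x / l_x
= 879 / 88901
= 0.0099


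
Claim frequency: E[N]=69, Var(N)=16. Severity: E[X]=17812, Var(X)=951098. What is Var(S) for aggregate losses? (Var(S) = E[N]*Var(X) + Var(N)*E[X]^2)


Var(S) = E[N]*Var(X) + Var(N)*E[X]^2
= 69*951098 + 16*17812^2
= 65625762 + 5076277504
= 5.1419e+09


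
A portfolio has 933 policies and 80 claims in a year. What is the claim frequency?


frequency = claims / policies
= 80 / 933
= 0.0857


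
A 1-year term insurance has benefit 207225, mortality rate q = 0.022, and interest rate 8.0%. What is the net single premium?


NSP = benefit * q * v
v = 1/(1+i) = 0.925926
NSP = 207225 * 0.022 * 0.925926
= 4221.25


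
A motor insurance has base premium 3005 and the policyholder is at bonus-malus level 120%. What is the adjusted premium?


adjusted = base * BM_level / 100
= 3005 * 120 / 100
= 3005 * 1.2
= 3606.0


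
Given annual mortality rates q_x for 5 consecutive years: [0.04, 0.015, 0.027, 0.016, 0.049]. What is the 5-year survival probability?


p_k = 1 - q_k for each year
Survival = product of (1 - q_k)
= 0.96 * 0.985 * 0.973 * 0.984 * 0.951
= 0.861


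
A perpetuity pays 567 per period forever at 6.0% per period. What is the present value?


PV = PMT / i
= 567 / 0.06
= 9450.0


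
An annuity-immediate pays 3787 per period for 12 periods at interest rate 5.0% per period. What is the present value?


PV = PMT * (1 - (1+i)^(-n)) / i
= 3787 * (1 - (1+0.05)^(-12)) / 0.05
= 3787 * (1 - 0.556837) / 0.05
= 3787 * 8.863252
= 33565.1339


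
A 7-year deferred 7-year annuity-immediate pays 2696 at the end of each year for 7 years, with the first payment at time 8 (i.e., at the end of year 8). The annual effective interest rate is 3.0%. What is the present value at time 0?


PV at time 7 of the 7-year annuity-immediate:
a_n = 2696 * (1-(1+0.03)^(-7))/0.03 = 16796.8428
Discount back 7 years to time 0:
PV = 16796.8428 * (1+0.03)^(-7)
= 16796.8428 * 0.813092
= 13657.3703


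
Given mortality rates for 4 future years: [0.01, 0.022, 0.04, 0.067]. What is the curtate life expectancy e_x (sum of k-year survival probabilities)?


e_x = sum_{k=1}^{n} k_p_x
k_p_x values:
  1_p_x = 0.99
  2_p_x = 0.96822
  3_p_x = 0.929491
  4_p_x = 0.867215
e_x = 3.7549


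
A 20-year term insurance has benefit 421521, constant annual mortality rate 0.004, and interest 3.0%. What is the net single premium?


NSP = benefit * sum_{k=0}^{n-1} k_p_x * q * v^(k+1)
With constant q=0.004, v=0.970874
Sum = 0.057526
NSP = 421521 * 0.057526
= 24248.608


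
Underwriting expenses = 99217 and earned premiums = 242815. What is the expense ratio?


Expense ratio = expenses / premiums
= 99217 / 242815
= 0.4086


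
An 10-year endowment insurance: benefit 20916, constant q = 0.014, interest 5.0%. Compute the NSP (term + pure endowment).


Term component = 2135.8636
Pure endowment = 10_p_x * v^10 * benefit = 0.868499 * 0.613913 * 20916 = 11152.0522
NSP = 13287.9157


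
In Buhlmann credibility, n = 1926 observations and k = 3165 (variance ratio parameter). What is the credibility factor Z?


Z = n / (n + k)
= 1926 / (1926 + 3165)
= 1926 / 5091
= 0.3783


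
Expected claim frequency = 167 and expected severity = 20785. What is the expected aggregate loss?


E[S] = E[N] * E[X]
= 167 * 20785
= 3.4711e+06


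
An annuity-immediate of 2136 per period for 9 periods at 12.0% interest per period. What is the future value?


FV = PMT * ((1+i)^n - 1) / i
= 2136 * ((1.12)^9 - 1) / 0.12
= 2136 * (2.773079 - 1) / 0.12
= 31560.8019


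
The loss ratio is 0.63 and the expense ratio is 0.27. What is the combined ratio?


Combined ratio = loss ratio + expense ratio
= 0.63 + 0.27
= 0.9


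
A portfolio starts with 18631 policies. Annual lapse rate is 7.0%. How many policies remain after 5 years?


remaining = initial * (1 - lapse)^years
= 18631 * (1 - 0.07)^5
= 18631 * 0.695688
= 12961.37


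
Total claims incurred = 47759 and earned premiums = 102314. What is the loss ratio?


Loss ratio = claims / premiums
= 47759 / 102314
= 0.4668


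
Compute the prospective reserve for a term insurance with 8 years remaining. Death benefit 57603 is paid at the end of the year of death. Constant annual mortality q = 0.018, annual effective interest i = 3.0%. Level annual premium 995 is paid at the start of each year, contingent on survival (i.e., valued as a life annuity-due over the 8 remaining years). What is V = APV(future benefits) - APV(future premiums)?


v = 1/(1+i) = 0.970874
APV(future benefits) per unit = sum_{k=0}^{7} k_p_x * q * v^(k+1) = 0.119009
APV(future benefits) = 57603 * 0.119009 = 6855.2525
Life annuity-due factor ä_{x:8} = sum_{k=0}^{7} k_p_x * v^k = 6.809937
APV(future premiums) = 995 * 6.809937 = 6775.887
V = 6855.2525 - 6775.887
= 79.3655


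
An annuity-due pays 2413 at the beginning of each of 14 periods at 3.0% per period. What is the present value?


PV_due = PMT * (1-(1+i)^(-n))/i * (1+i)
PV_immediate = 27257.4245
PV_due = 27257.4245 * 1.03
= 28075.1472


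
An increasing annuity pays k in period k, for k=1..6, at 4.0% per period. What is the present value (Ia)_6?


(Ia)_n = sum_{k=1}^{n} k * v^k, v = 1/(1+i)
v = 0.961538
Sum computed term by term:
(Ia)_6 = 17.7484


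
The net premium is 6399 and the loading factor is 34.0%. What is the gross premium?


Gross = net * (1 + loading)
= 6399 * (1 + 0.34)
= 6399 * 1.34
= 8574.66


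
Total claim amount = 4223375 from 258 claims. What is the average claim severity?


severity = total / number
= 4223375 / 258
= 16369.6705


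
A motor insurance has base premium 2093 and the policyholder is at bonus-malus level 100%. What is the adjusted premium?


adjusted = base * BM_level / 100
= 2093 * 100 / 100
= 2093 * 1.0
= 2093.0


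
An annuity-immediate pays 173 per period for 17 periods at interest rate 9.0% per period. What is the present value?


PV = PMT * (1 - (1+i)^(-n)) / i
= 173 * (1 - (1+0.09)^(-17)) / 0.09
= 173 * (1 - 0.231073) / 0.09
= 173 * 8.543631
= 1478.0482


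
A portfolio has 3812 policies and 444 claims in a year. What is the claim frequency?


frequency = claims / policies
= 444 / 3812
= 0.1165


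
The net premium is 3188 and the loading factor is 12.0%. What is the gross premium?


Gross = net * (1 + loading)
= 3188 * (1 + 0.12)
= 3188 * 1.12
= 3570.56


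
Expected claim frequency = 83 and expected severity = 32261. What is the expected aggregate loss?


E[S] = E[N] * E[X]
= 83 * 32261
= 2.6777e+06


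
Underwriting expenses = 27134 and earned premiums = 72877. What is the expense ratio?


Expense ratio = expenses / premiums
= 27134 / 72877
= 0.3723


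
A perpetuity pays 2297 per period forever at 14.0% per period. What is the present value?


PV = PMT / i
= 2297 / 0.14
= 16407.1429


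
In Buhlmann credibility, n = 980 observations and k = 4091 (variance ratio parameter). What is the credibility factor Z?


Z = n / (n + k)
= 980 / (980 + 4091)
= 980 / 5071
= 0.1933


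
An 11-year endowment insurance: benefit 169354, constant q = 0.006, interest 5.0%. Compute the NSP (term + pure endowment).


Term component = 8215.5888
Pure endowment = 11_p_x * v^11 * benefit = 0.935945 * 0.584679 * 169354 = 92675.1713
NSP = 100890.7601


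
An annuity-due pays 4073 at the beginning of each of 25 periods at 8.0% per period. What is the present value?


PV_due = PMT * (1-(1+i)^(-n))/i * (1+i)
PV_immediate = 43478.3634
PV_due = 43478.3634 * 1.08
= 46956.6325


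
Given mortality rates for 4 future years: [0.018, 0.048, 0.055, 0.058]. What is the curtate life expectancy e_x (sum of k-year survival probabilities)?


e_x = sum_{k=1}^{n} k_p_x
k_p_x values:
  1_p_x = 0.982
  2_p_x = 0.934864
  3_p_x = 0.883446
  4_p_x = 0.832207
e_x = 3.6325


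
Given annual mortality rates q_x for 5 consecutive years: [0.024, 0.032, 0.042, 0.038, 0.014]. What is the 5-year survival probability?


p_k = 1 - q_k for each year
Survival = product of (1 - q_k)
= 0.976 * 0.968 * 0.958 * 0.962 * 0.986
= 0.8585


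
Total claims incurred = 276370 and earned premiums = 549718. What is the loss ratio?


Loss ratio = claims / premiums
= 276370 / 549718
= 0.5027


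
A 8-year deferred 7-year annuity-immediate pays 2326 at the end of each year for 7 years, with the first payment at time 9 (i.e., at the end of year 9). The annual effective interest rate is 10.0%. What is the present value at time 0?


PV at time 8 of the 7-year annuity-immediate:
a_n = 2326 * (1-(1+0.1)^(-7))/0.1 = 11323.9422
Discount back 8 years to time 0:
PV = 11323.9422 * (1+0.1)^(-8)
= 11323.9422 * 0.466507
= 5282.7026


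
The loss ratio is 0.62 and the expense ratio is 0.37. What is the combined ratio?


Combined ratio = loss ratio + expense ratio
= 0.62 + 0.37
= 0.99


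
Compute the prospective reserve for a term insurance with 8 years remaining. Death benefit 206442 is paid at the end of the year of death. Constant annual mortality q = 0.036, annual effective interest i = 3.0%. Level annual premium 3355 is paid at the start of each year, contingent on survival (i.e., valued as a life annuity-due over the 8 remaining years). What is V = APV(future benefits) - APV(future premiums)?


v = 1/(1+i) = 0.970874
APV(future benefits) per unit = sum_{k=0}^{7} k_p_x * q * v^(k+1) = 0.224327
APV(future benefits) = 206442 * 0.224327 = 46310.5941
Life annuity-due factor ä_{x:8} = sum_{k=0}^{7} k_p_x * v^k = 6.418256
APV(future premiums) = 3355 * 6.418256 = 21533.248
V = 46310.5941 - 21533.248
= 24777.346


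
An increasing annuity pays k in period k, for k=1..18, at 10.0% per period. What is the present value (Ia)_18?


(Ia)_n = sum_{k=1}^{n} k * v^k, v = 1/(1+i)
v = 0.909091
Sum computed term by term:
(Ia)_18 = 57.841


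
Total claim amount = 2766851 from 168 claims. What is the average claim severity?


severity = total / number
= 2766851 / 168
= 16469.3512


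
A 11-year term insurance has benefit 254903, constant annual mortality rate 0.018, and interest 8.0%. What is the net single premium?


NSP = benefit * sum_{k=0}^{n-1} k_p_x * q * v^(k+1)
With constant q=0.018, v=0.925926
Sum = 0.119166
NSP = 254903 * 0.119166
= 30375.7149


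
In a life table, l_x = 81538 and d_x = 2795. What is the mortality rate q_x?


q_x = d_x / l_x
= 2795 / 81538
= 0.0343


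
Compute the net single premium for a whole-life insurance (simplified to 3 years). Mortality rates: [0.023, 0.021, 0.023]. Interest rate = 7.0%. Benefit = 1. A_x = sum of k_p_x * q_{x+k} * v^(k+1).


v = 0.934579
Year 0: k_p_x=1.0, q=0.023, term=0.021495
Year 1: k_p_x=0.977, q=0.021, term=0.01792
Year 2: k_p_x=0.956483, q=0.023, term=0.017958
A_x = 0.0574


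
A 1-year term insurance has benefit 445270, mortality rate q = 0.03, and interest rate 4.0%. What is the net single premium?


NSP = benefit * q * v
v = 1/(1+i) = 0.961538
NSP = 445270 * 0.03 * 0.961538
= 12844.3269


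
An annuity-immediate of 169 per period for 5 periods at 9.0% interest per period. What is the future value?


FV = PMT * ((1+i)^n - 1) / i
= 169 * ((1.09)^5 - 1) / 0.09
= 169 * (1.538624 - 1) / 0.09
= 1011.4161


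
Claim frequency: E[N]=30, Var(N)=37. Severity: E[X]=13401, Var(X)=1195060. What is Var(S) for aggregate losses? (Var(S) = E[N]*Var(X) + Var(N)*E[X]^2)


Var(S) = E[N]*Var(X) + Var(N)*E[X]^2
= 30*1195060 + 37*13401^2
= 35851800 + 6644711637
= 6.6806e+09


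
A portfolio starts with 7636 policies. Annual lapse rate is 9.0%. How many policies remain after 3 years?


remaining = initial * (1 - lapse)^years
= 7636 * (1 - 0.09)^3
= 7636 * 0.753571
= 5754.2682


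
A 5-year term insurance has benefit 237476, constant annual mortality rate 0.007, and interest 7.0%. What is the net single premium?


NSP = benefit * sum_{k=0}^{n-1} k_p_x * q * v^(k+1)
With constant q=0.007, v=0.934579
Sum = 0.028329
NSP = 237476 * 0.028329
= 6727.5096


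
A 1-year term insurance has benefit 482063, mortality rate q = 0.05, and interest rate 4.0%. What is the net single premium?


NSP = benefit * q * v
v = 1/(1+i) = 0.961538
NSP = 482063 * 0.05 * 0.961538
= 23176.1058


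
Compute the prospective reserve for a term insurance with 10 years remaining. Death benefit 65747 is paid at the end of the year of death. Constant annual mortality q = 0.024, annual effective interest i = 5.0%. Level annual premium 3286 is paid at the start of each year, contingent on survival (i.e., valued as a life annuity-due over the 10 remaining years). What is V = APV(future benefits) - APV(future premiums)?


v = 1/(1+i) = 0.952381
APV(future benefits) per unit = sum_{k=0}^{9} k_p_x * q * v^(k+1) = 0.168159
APV(future benefits) = 65747 * 0.168159 = 11055.9474
Life annuity-due factor ä_{x:10} = sum_{k=0}^{9} k_p_x * v^k = 7.356955
APV(future premiums) = 3286 * 7.356955 = 24174.953
V = 11055.9474 - 24174.953
= -13119.0056


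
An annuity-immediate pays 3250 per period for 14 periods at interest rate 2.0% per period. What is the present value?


PV = PMT * (1 - (1+i)^(-n)) / i
= 3250 * (1 - (1+0.02)^(-14)) / 0.02
= 3250 * (1 - 0.757875) / 0.02
= 3250 * 12.106249
= 39345.3085


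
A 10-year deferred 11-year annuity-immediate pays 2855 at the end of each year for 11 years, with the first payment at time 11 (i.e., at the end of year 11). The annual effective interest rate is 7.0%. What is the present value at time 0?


PV at time 10 of the 11-year annuity-immediate:
a_n = 2855 * (1-(1+0.07)^(-11))/0.07 = 21408.7152
Discount back 10 years to time 0:
PV = 21408.7152 * (1+0.07)^(-10)
= 21408.7152 * 0.508349
= 10883.1052


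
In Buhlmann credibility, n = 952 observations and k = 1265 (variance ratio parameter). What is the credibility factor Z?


Z = n / (n + k)
= 952 / (952 + 1265)
= 952 / 2217
= 0.4294


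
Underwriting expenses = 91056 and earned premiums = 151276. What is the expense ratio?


Expense ratio = expenses / premiums
= 91056 / 151276
= 0.6019


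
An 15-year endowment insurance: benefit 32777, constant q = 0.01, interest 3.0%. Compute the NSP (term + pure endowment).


Term component = 3670.7066
Pure endowment = 15_p_x * v^15 * benefit = 0.860058 * 0.641862 * 32777 = 18094.1735
NSP = 21764.8801


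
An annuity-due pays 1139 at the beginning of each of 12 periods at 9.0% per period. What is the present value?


PV_due = PMT * (1-(1+i)^(-n))/i * (1+i)
PV_immediate = 8156.0661
PV_due = 8156.0661 * 1.09
= 8890.112


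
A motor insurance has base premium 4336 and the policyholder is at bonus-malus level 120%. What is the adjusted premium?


adjusted = base * BM_level / 100
= 4336 * 120 / 100
= 4336 * 1.2
= 5203.2


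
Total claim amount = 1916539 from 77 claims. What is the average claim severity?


severity = total / number
= 1916539 / 77
= 24890.1169


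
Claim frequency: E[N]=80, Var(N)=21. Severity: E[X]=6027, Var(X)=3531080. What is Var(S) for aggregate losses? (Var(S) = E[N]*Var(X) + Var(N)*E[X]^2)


Var(S) = E[N]*Var(X) + Var(N)*E[X]^2
= 80*3531080 + 21*6027^2
= 282486400 + 762819309
= 1.0453e+09


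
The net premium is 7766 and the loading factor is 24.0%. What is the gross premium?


Gross = net * (1 + loading)
= 7766 * (1 + 0.24)
= 7766 * 1.24
= 9629.84


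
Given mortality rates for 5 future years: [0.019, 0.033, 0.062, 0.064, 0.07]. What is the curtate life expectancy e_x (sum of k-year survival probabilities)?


e_x = sum_{k=1}^{n} k_p_x
k_p_x values:
  1_p_x = 0.981
  2_p_x = 0.948627
  3_p_x = 0.889812
  4_p_x = 0.832864
  5_p_x = 0.774564
e_x = 4.4269


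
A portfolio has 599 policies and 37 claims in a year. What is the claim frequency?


frequency = claims / policies
= 37 / 599
= 0.0618


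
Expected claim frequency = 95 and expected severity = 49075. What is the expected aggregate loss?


E[S] = E[N] * E[X]
= 95 * 49075
= 4.6621e+06


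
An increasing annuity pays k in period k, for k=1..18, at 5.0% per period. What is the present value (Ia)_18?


(Ia)_n = sum_{k=1}^{n} k * v^k, v = 1/(1+i)
v = 0.952381
Sum computed term by term:
(Ia)_18 = 95.8939


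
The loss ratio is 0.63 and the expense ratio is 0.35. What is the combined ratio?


Combined ratio = loss ratio + expense ratio
= 0.63 + 0.35
= 0.98


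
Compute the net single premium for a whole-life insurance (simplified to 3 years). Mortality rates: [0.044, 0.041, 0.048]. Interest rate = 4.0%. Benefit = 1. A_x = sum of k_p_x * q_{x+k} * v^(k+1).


v = 0.961538
Year 0: k_p_x=1.0, q=0.044, term=0.042308
Year 1: k_p_x=0.956, q=0.041, term=0.036239
Year 2: k_p_x=0.916804, q=0.048, term=0.039122
A_x = 0.1177


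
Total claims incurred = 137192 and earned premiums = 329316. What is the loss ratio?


Loss ratio = claims / premiums
= 137192 / 329316
= 0.4166


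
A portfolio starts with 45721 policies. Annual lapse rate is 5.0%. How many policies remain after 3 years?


remaining = initial * (1 - lapse)^years
= 45721 * (1 - 0.05)^3
= 45721 * 0.857375
= 39200.0424


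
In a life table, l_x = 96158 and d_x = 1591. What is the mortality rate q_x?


q_x = d_x / l_x
= 1591 / 96158
= 0.0165


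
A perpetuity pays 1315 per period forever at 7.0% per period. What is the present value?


PV = PMT / i
= 1315 / 0.07
= 18785.7143


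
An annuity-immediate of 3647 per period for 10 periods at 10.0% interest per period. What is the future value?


FV = PMT * ((1+i)^n - 1) / i
= 3647 * ((1.1)^10 - 1) / 0.1
= 3647 * (2.593742 - 1) / 0.1
= 58123.7875


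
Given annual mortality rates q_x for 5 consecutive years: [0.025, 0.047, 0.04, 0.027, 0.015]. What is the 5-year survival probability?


p_k = 1 - q_k for each year
Survival = product of (1 - q_k)
= 0.975 * 0.953 * 0.96 * 0.973 * 0.985
= 0.8549


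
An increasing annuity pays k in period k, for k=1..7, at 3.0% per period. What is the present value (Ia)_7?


(Ia)_n = sum_{k=1}^{n} k * v^k, v = 1/(1+i)
v = 0.970874
Sum computed term by term:
(Ia)_7 = 24.185


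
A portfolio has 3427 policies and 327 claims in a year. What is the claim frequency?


frequency = claims / policies
= 327 / 3427
= 0.0954


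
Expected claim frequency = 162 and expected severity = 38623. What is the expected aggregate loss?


E[S] = E[N] * E[X]
= 162 * 38623
= 6.2569e+06


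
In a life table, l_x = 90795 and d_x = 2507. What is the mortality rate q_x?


q_x = d_x / l_x
= 2507 / 90795
= 0.0276


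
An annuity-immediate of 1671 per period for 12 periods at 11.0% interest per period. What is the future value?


FV = PMT * ((1+i)^n - 1) / i
= 1671 * ((1.11)^12 - 1) / 0.11
= 1671 * (3.498451 - 1) / 0.11
= 37953.7359


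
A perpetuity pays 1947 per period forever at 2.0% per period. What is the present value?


PV = PMT / i
= 1947 / 0.02
= 97350.0


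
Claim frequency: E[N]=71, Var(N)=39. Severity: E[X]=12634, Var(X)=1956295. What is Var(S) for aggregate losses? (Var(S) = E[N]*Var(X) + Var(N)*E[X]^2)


Var(S) = E[N]*Var(X) + Var(N)*E[X]^2
= 71*1956295 + 39*12634^2
= 138896945 + 6225100284
= 6.3640e+09


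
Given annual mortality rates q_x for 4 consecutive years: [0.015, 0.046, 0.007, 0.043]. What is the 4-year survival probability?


p_k = 1 - q_k for each year
Survival = product of (1 - q_k)
= 0.985 * 0.954 * 0.993 * 0.957
= 0.893


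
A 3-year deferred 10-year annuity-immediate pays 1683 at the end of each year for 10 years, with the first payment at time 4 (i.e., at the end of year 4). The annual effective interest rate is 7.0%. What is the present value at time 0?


PV at time 3 of the 10-year annuity-immediate:
a_n = 1683 * (1-(1+0.07)^(-10))/0.07 = 11820.6877
Discount back 3 years to time 0:
PV = 11820.6877 * (1+0.07)^(-3)
= 11820.6877 * 0.816298
= 9649.2023


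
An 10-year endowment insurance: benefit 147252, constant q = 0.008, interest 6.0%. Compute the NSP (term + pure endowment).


Term component = 8396.8714
Pure endowment = 10_p_x * v^10 * benefit = 0.922819 * 0.558395 * 147252 = 75878.5933
NSP = 84275.4647


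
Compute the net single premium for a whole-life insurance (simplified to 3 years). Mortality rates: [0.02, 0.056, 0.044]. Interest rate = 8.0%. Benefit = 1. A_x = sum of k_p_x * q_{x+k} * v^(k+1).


v = 0.925926
Year 0: k_p_x=1.0, q=0.02, term=0.018519
Year 1: k_p_x=0.98, q=0.056, term=0.047051
Year 2: k_p_x=0.92512, q=0.044, term=0.032313
A_x = 0.0979


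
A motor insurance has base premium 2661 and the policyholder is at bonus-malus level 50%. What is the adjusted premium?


adjusted = base * BM_level / 100
= 2661 * 50 / 100
= 2661 * 0.5
= 1330.5


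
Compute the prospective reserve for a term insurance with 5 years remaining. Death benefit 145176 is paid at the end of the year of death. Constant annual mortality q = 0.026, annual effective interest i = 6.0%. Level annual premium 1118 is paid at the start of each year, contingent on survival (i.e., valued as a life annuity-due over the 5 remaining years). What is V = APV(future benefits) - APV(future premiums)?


v = 1/(1+i) = 0.943396
APV(future benefits) per unit = sum_{k=0}^{4} k_p_x * q * v^(k+1) = 0.104291
APV(future benefits) = 145176 * 0.104291 = 15140.5952
Life annuity-due factor ä_{x:5} = sum_{k=0}^{4} k_p_x * v^k = 4.251876
APV(future premiums) = 1118 * 4.251876 = 4753.5979
V = 15140.5952 - 4753.5979
= 10386.9973


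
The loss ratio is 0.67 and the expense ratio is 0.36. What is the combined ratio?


Combined ratio = loss ratio + expense ratio
= 0.67 + 0.36
= 1.03


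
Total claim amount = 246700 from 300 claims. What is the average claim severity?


severity = total / number
= 246700 / 300
= 822.3333


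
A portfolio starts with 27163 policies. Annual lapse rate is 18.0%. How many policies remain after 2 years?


remaining = initial * (1 - lapse)^years
= 27163 * (1 - 0.18)^2
= 27163 * 0.6724
= 18264.4012


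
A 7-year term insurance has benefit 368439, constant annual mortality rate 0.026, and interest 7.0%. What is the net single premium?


NSP = benefit * sum_{k=0}^{n-1} k_p_x * q * v^(k+1)
With constant q=0.026, v=0.934579
Sum = 0.130575
NSP = 368439 * 0.130575
= 48108.9587


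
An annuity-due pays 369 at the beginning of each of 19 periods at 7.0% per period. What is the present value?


PV_due = PMT * (1-(1+i)^(-n))/i * (1+i)
PV_immediate = 3813.8346
PV_due = 3813.8346 * 1.07
= 4080.8031


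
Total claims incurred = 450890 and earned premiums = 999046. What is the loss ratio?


Loss ratio = claims / premiums
= 450890 / 999046
= 0.4513


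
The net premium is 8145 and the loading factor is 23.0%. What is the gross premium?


Gross = net * (1 + loading)
= 8145 * (1 + 0.23)
= 8145 * 1.23
= 10018.35


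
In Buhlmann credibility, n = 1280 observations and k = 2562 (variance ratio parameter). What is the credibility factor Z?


Z = n / (n + k)
= 1280 / (1280 + 2562)
= 1280 / 3842
= 0.3332


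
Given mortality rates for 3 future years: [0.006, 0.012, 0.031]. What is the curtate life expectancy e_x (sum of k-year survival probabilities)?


e_x = sum_{k=1}^{n} k_p_x
k_p_x values:
  1_p_x = 0.994
  2_p_x = 0.982072
  3_p_x = 0.951628
e_x = 2.9277


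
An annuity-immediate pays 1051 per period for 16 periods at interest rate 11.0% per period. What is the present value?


PV = PMT * (1 - (1+i)^(-n)) / i
= 1051 * (1 - (1+0.11)^(-16)) / 0.11
= 1051 * (1 - 0.188292) / 0.11
= 1051 * 7.379162
= 7755.499


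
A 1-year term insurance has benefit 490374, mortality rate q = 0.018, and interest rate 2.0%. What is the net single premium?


NSP = benefit * q * v
v = 1/(1+i) = 0.980392
NSP = 490374 * 0.018 * 0.980392
= 8653.6588


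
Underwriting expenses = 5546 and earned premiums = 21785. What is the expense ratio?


Expense ratio = expenses / premiums
= 5546 / 21785
= 0.2546
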